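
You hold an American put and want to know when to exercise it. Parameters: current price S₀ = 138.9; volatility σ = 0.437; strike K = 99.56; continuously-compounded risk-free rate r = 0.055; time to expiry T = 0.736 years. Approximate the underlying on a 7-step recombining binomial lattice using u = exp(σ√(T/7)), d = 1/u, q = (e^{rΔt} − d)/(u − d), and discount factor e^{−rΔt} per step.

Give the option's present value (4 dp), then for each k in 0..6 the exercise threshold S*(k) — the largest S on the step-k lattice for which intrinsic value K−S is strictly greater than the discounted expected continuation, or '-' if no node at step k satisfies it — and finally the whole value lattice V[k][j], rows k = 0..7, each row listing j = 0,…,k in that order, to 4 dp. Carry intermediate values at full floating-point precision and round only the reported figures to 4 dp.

Δt=0.10514  u=1.15223  d=0.86788  q=0.48503  discount=0.99423
step 7 (expiry): payoffs max(K−S,0) = 48.0461 31.1683 8.7606 0.0000 0.0000 0.0000 0.0000 0.0000
step 6: (k=6,j=0): S=59.3559, (K−S)⁺=40.2041, hold=39.6300 ⇒ V=40.2041 exercise | (k=6,j=1): S=78.8031, (K−S)⁺=20.7569, hold=20.1828 ⇒ V=20.7569 exercise | (k=6,j=2): S=104.6219, (K−S)⁺=0.0000, hold=4.4854 ⇒ V=4.4854 continue | (k=6,j=3): S=138.9000, (K−S)⁺=0.0000, hold=0.0000 ⇒ V=0.0000 continue | (k=6,j=4): S=184.4088, (K−S)⁺=0.0000, hold=0.0000 ⇒ V=0.0000 continue | (k=6,j=5): S=244.8281, (K−S)⁺=0.0000, hold=0.0000 ⇒ V=0.0000 continue | (k=6,j=6): S=325.0429, (K−S)⁺=0.0000, hold=0.0000 ⇒ V=0.0000 continue  boundary S*=78.8031
step 5: (k=5,j=0): S=68.3917, (K−S)⁺=31.1683, hold=30.5942 ⇒ V=31.1683 exercise | (k=5,j=1): S=90.7994, (K−S)⁺=8.7606, hold=12.7906 ⇒ V=12.7906 continue | (k=5,j=2): S=120.5487, (K−S)⁺=0.0000, hold=2.2965 ⇒ V=2.2965 continue | (k=5,j=3): S=160.0450, (K−S)⁺=0.0000, hold=0.0000 ⇒ V=0.0000 continue | (k=5,j=4): S=212.4817, (K−S)⁺=0.0000, hold=0.0000 ⇒ V=0.0000 continue | (k=5,j=5): S=282.0986, (K−S)⁺=0.0000, hold=0.0000 ⇒ V=0.0000 continue  boundary S*=68.3917
step 4: (k=4,j=0): S=78.8031, (K−S)⁺=20.7569, hold=22.1262 ⇒ V=22.1262 continue | (k=4,j=1): S=104.6219, (K−S)⁺=0.0000, hold=7.6562 ⇒ V=7.6562 continue | (k=4,j=2): S=138.9000, (K−S)⁺=0.0000, hold=1.1758 ⇒ V=1.1758 continue | (k=4,j=3): S=184.4088, (K−S)⁺=0.0000, hold=0.0000 ⇒ V=0.0000 continue | (k=4,j=4): S=244.8281, (K−S)⁺=0.0000, hold=0.0000 ⇒ V=0.0000 continue  boundary S*=-
step 3: (k=3,j=0): S=90.7994, (K−S)⁺=8.7606, hold=15.0207 ⇒ V=15.0207 continue | (k=3,j=1): S=120.5487, (K−S)⁺=0.0000, hold=4.4870 ⇒ V=4.4870 continue | (k=3,j=2): S=160.0450, (K−S)⁺=0.0000, hold=0.6020 ⇒ V=0.6020 continue | (k=3,j=3): S=212.4817, (K−S)⁺=0.0000, hold=0.0000 ⇒ V=0.0000 continue  boundary S*=-
step 2: (k=2,j=0): S=104.6219, (K−S)⁺=0.0000, hold=9.8544 ⇒ V=9.8544 continue | (k=2,j=1): S=138.9000, (K−S)⁺=0.0000, hold=2.5877 ⇒ V=2.5877 continue | (k=2,j=2): S=184.4088, (K−S)⁺=0.0000, hold=0.3082 ⇒ V=0.3082 continue  boundary S*=-
step 1: (k=1,j=0): S=120.5487, (K−S)⁺=0.0000, hold=6.2933 ⇒ V=6.2933 continue | (k=1,j=1): S=160.0450, (K−S)⁺=0.0000, hold=1.4735 ⇒ V=1.4735 continue  boundary S*=-
step 0: (k=0,j=0): S=138.9000, (K−S)⁺=0.0000, hold=3.9328 ⇒ V=3.9328 continue  boundary S*=-

price = 3.9328
boundary = - - - - - 68.3917 78.8031
tree:
3.9328
6.2933 1.4735
9.8544 2.5877 0.3082
15.0207 4.4870 0.6020 0.0000
22.1262 7.6562 1.1758 0.0000 0.0000
31.1683 12.7906 2.2965 0.0000 0.0000 0.0000
40.2041 20.7569 4.4854 0.0000 0.0000 0.0000 0.0000
48.0461 31.1683 8.7606 0.0000 0.0000 0.0000 0.0000 0.0000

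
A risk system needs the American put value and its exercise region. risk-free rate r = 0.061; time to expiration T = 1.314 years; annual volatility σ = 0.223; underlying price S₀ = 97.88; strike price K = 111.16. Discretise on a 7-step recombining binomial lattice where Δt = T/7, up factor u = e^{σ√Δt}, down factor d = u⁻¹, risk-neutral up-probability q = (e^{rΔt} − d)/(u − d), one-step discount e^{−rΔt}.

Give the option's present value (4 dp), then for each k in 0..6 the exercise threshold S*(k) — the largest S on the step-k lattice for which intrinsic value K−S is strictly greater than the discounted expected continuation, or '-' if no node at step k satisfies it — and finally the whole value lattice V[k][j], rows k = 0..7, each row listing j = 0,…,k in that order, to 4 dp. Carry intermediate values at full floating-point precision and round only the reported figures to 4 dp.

price = 15.1245
boundary = - 88.8656 80.6814 88.8656 80.6814 88.8656 97.8800
tree:
15.1245
22.2944 9.2273
30.4786 14.6148 4.7503
37.9090 22.2944 8.2642 1.8028
44.6552 30.4786 13.9005 3.5505 0.3248
50.7800 37.9090 22.2944 6.9148 0.7071 0.0000
56.3408 44.6552 30.4786 13.2800 1.5393 0.0000 0.0000
61.3895 50.7800 37.9090 22.2944 3.3512 0.0000 0.0000 0.0000

Δt=0.18771, u=1.10144, d=0.90790, q=0.53537, disc=e^(-rΔt)=0.98861
k=7 terminal: V=max(K-S,0) → 61.3895 50.7800 37.9090 22.2944 3.3512 0.0000 0.0000 0.0000
k=6: j=0 S=54.8192 intr=56.3408 cont=55.0752 V=56.3408[EX]; j=1 S=66.5048 intr=44.6552 cont=43.3896 V=44.6552[EX]; j=2 S=80.6814 intr=30.4786 cont=29.2130 V=30.4786[EX]; j=3 S=97.8800 intr=13.2800 cont=12.0144 V=13.2800[EX]; j=4 S=118.7447 intr=0.0000 cont=1.5393 V=1.5393[hold]; j=5 S=144.0572 intr=0.0000 cont=0.0000 V=0.0000[hold]; j=6 S=174.7653 intr=0.0000 cont=0.0000 V=0.0000[hold]  S*(6)=97.8800
k=5: j=0 S=60.3800 intr=50.7800 cont=49.5145 V=50.7800[EX]; j=1 S=73.2510 intr=37.9090 cont=36.6435 V=37.9090[EX]; j=2 S=88.8656 intr=22.2944 cont=21.0288 V=22.2944[EX]; j=3 S=107.8088 intr=3.3512 cont=6.9148 V=6.9148[hold]; j=4 S=130.7900 intr=0.0000 cont=0.7071 V=0.7071[hold]; j=5 S=158.6701 intr=0.0000 cont=0.0000 V=0.0000[hold]  S*(5)=88.8656
k=4: j=0 S=66.5048 intr=44.6552 cont=43.3896 V=44.6552[EX]; j=1 S=80.6814 intr=30.4786 cont=29.2130 V=30.4786[EX]; j=2 S=97.8800 intr=13.2800 cont=13.9005 V=13.9005[hold]; j=3 S=118.7447 intr=0.0000 cont=3.5505 V=3.5505[hold]; j=4 S=144.0572 intr=0.0000 cont=0.3248 V=0.3248[hold]  S*(4)=80.6814
k=3: j=0 S=73.2510 intr=37.9090 cont=36.6435 V=37.9090[EX]; j=1 S=88.8656 intr=22.2944 cont=21.3572 V=22.2944[EX]; j=2 S=107.8088 intr=3.3512 cont=8.2642 V=8.2642[hold]; j=3 S=130.7900 intr=0.0000 cont=1.8028 V=1.8028[hold]  S*(3)=88.8656
k=2: j=0 S=80.6814 intr=30.4786 cont=29.2130 V=30.4786[EX]; j=1 S=97.8800 intr=13.2800 cont=14.6148 V=14.6148[hold]; j=2 S=118.7447 intr=0.0000 cont=4.7503 V=4.7503[hold]  S*(2)=80.6814
k=1: j=0 S=88.8656 intr=22.2944 cont=21.7353 V=22.2944[EX]; j=1 S=107.8088 intr=3.3512 cont=9.2273 V=9.2273[hold]  S*(1)=88.8656
k=0: j=0 S=97.8800 intr=13.2800 cont=15.1245 V=15.1245[hold]  S*(0)=-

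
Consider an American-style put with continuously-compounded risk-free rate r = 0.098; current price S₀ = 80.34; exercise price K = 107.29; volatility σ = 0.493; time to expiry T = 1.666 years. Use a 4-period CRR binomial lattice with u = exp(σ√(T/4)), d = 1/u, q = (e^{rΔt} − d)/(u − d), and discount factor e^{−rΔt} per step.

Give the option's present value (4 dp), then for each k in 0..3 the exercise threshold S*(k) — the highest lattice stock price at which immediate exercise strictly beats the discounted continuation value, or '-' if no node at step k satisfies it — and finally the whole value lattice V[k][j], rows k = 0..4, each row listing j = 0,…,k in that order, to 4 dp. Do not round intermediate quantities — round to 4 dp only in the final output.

price = 32.5354
boundary = - 58.4459 42.5183 58.4459
tree:
32.5354
48.8441 18.0446
64.7717 30.3292 6.5747
76.3587 48.8441 13.3112 0.0000
84.7881 64.7717 26.9500 0.0000 0.0000

Δt=0.41650  u=1.37461  d=0.72748  q=0.48550  discount=0.96000
step 4 (expiry): payoffs max(K−S,0) = 84.7881 64.7717 26.9500 0.0000 0.0000
step 3: (k=3,j=0): S=30.9313, (K−S)⁺=76.3587, hold=72.0676 ⇒ V=76.3587 exercise | (k=3,j=1): S=58.4459, (K−S)⁺=48.8441, hold=44.5530 ⇒ V=48.8441 exercise | (k=3,j=2): S=110.4358, (K−S)⁺=0.0000, hold=13.3112 ⇒ V=13.3112 continue | (k=3,j=3): S=208.6727, (K−S)⁺=0.0000, hold=0.0000 ⇒ V=0.0000 continue  boundary S*=58.4459
step 2: (k=2,j=0): S=42.5183, (K−S)⁺=64.7717, hold=60.4806 ⇒ V=64.7717 exercise | (k=2,j=1): S=80.3400, (K−S)⁺=26.9500, hold=30.3292 ⇒ V=30.3292 continue | (k=2,j=2): S=151.8056, (K−S)⁺=0.0000, hold=6.5747 ⇒ V=6.5747 continue  boundary S*=42.5183
step 1: (k=1,j=0): S=58.4459, (K−S)⁺=48.8441, hold=46.1280 ⇒ V=48.8441 exercise | (k=1,j=1): S=110.4358, (K−S)⁺=0.0000, hold=18.0446 ⇒ V=18.0446 continue  boundary S*=58.4459
step 0: (k=0,j=0): S=80.3400, (K−S)⁺=26.9500, hold=32.5354 ⇒ V=32.5354 continue  boundary S*=-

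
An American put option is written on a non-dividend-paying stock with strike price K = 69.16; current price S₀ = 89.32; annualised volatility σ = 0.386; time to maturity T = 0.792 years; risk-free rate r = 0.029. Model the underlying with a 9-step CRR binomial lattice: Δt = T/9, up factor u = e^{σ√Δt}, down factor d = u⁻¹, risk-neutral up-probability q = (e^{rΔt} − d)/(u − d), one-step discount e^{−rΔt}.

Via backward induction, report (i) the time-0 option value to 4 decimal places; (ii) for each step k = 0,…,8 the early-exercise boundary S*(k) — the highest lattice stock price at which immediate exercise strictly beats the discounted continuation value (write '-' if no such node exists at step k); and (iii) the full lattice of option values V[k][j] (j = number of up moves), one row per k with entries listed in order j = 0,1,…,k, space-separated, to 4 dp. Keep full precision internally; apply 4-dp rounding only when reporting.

price = 3.3335
boundary = - - - - - - 44.9337 50.3851 56.4978
tree:
3.3335
4.9845 1.5805
7.2857 2.5433 0.5565
10.3693 4.0175 0.9758 0.1098
14.3031 6.2056 1.6922 0.2128 0.0000
19.0166 9.3242 2.8942 0.4122 0.0000 0.0000
24.2263 13.5306 4.8627 0.7986 0.0000 0.0000 0.0000
29.0878 18.7749 7.9784 1.5473 0.0000 0.0000 0.0000 0.0000
33.4234 24.2263 12.6622 2.9977 0.0000 0.0000 0.0000 0.0000 0.0000
37.2898 29.0878 18.7749 5.8080 0.0000 0.0000 0.0000 0.0000 0.0000 0.0000

Δt=0.08800  u=1.12132  d=0.89181  q=0.48254  discount=0.99745
step 9 (expiry): payoffs max(K−S,0) = 37.2898 29.0878 18.7749 5.8080 0.0000 0.0000 0.0000 0.0000 0.0000 0.0000
step 8: (k=8,j=0): S=35.7366, (K−S)⁺=33.4234, hold=33.2471 ⇒ V=33.4234 exercise | (k=8,j=1): S=44.9337, (K−S)⁺=24.2263, hold=24.0500 ⇒ V=24.2263 exercise | (k=8,j=2): S=56.4978, (K−S)⁺=12.6622, hold=12.4860 ⇒ V=12.6622 exercise | (k=8,j=3): S=71.0379, (K−S)⁺=0.0000, hold=2.9977 ⇒ V=2.9977 continue | (k=8,j=4): S=89.3200, (K−S)⁺=0.0000, hold=0.0000 ⇒ V=0.0000 continue | (k=8,j=5): S=112.3072, (K−S)⁺=0.0000, hold=0.0000 ⇒ V=0.0000 continue | (k=8,j=6): S=141.2102, (K−S)⁺=0.0000, hold=0.0000 ⇒ V=0.0000 continue | (k=8,j=7): S=177.5517, (K−S)⁺=0.0000, hold=0.0000 ⇒ V=0.0000 continue | (k=8,j=8): S=223.2460, (K−S)⁺=0.0000, hold=0.0000 ⇒ V=0.0000 continue  boundary S*=56.4978
step 7: (k=7,j=0): S=40.0722, (K−S)⁺=29.0878, hold=28.9115 ⇒ V=29.0878 exercise | (k=7,j=1): S=50.3851, (K−S)⁺=18.7749, hold=18.5987 ⇒ V=18.7749 exercise | (k=7,j=2): S=63.3520, (K−S)⁺=5.8080, hold=7.9784 ⇒ V=7.9784 continue | (k=7,j=3): S=79.6562, (K−S)⁺=0.0000, hold=1.5473 ⇒ V=1.5473 continue | (k=7,j=4): S=100.1563, (K−S)⁺=0.0000, hold=0.0000 ⇒ V=0.0000 continue | (k=7,j=5): S=125.9322, (K−S)⁺=0.0000, hold=0.0000 ⇒ V=0.0000 continue | (k=7,j=6): S=158.3418, (K−S)⁺=0.0000, hold=0.0000 ⇒ V=0.0000 continue | (k=7,j=7): S=199.0922, (K−S)⁺=0.0000, hold=0.0000 ⇒ V=0.0000 continue  boundary S*=50.3851
step 6: (k=6,j=0): S=44.9337, (K−S)⁺=24.2263, hold=24.0500 ⇒ V=24.2263 exercise | (k=6,j=1): S=56.4978, (K−S)⁺=12.6622, hold=13.5306 ⇒ V=13.5306 continue | (k=6,j=2): S=71.0379, (K−S)⁺=0.0000, hold=4.8627 ⇒ V=4.8627 continue | (k=6,j=3): S=89.3200, (K−S)⁺=0.0000, hold=0.7986 ⇒ V=0.7986 continue | (k=6,j=4): S=112.3072, (K−S)⁺=0.0000, hold=0.0000 ⇒ V=0.0000 continue | (k=6,j=5): S=141.2102, (K−S)⁺=0.0000, hold=0.0000 ⇒ V=0.0000 continue | (k=6,j=6): S=177.5517, (K−S)⁺=0.0000, hold=0.0000 ⇒ V=0.0000 continue  boundary S*=44.9337
step 5: (k=5,j=0): S=50.3851, (K−S)⁺=18.7749, hold=19.0166 ⇒ V=19.0166 continue | (k=5,j=1): S=63.3520, (K−S)⁺=5.8080, hold=9.3242 ⇒ V=9.3242 continue | (k=5,j=2): S=79.6562, (K−S)⁺=0.0000, hold=2.8942 ⇒ V=2.8942 continue | (k=5,j=3): S=100.1563, (K−S)⁺=0.0000, hold=0.4122 ⇒ V=0.4122 continue | (k=5,j=4): S=125.9322, (K−S)⁺=0.0000, hold=0.0000 ⇒ V=0.0000 continue | (k=5,j=5): S=158.3418, (K−S)⁺=0.0000, hold=0.0000 ⇒ V=0.0000 continue  boundary S*=-
step 4: (k=4,j=0): S=56.4978, (K−S)⁺=12.6622, hold=14.3031 ⇒ V=14.3031 continue | (k=4,j=1): S=71.0379, (K−S)⁺=0.0000, hold=6.2056 ⇒ V=6.2056 continue | (k=4,j=2): S=89.3200, (K−S)⁺=0.0000, hold=1.6922 ⇒ V=1.6922 continue | (k=4,j=3): S=112.3072, (K−S)⁺=0.0000, hold=0.2128 ⇒ V=0.2128 continue | (k=4,j=4): S=141.2102, (K−S)⁺=0.0000, hold=0.0000 ⇒ V=0.0000 continue  boundary S*=-
step 3: (k=3,j=0): S=63.3520, (K−S)⁺=5.8080, hold=10.3693 ⇒ V=10.3693 continue | (k=3,j=1): S=79.6562, (K−S)⁺=0.0000, hold=4.0175 ⇒ V=4.0175 continue | (k=3,j=2): S=100.1563, (K−S)⁺=0.0000, hold=0.9758 ⇒ V=0.9758 continue | (k=3,j=3): S=125.9322, (K−S)⁺=0.0000, hold=0.1098 ⇒ V=0.1098 continue  boundary S*=-
step 2: (k=2,j=0): S=71.0379, (K−S)⁺=0.0000, hold=7.2857 ⇒ V=7.2857 continue | (k=2,j=1): S=89.3200, (K−S)⁺=0.0000, hold=2.5433 ⇒ V=2.5433 continue | (k=2,j=2): S=112.3072, (K−S)⁺=0.0000, hold=0.5565 ⇒ V=0.5565 continue  boundary S*=-
step 1: (k=1,j=0): S=79.6562, (K−S)⁺=0.0000, hold=4.9845 ⇒ V=4.9845 continue | (k=1,j=1): S=100.1563, (K−S)⁺=0.0000, hold=1.5805 ⇒ V=1.5805 continue  boundary S*=-
step 0: (k=0,j=0): S=89.3200, (K−S)⁺=0.0000, hold=3.3335 ⇒ V=3.3335 continue  boundary S*=-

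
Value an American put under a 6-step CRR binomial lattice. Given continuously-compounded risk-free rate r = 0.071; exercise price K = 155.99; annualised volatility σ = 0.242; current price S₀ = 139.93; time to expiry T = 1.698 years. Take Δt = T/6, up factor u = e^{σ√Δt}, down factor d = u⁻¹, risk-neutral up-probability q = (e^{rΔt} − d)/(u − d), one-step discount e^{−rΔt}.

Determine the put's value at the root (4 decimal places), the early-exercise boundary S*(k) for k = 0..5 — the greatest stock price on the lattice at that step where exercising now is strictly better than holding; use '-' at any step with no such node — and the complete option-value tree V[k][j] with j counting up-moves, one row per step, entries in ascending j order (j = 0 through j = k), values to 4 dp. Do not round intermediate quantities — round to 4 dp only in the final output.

price = 20.8854
boundary = - 123.0270 108.1658 123.0270 108.1658 123.0270
tree:
20.8854
32.9630 11.6375
47.8242 19.9613 5.1616
60.8902 32.9630 9.9123 1.4105
72.3779 47.8242 18.4759 3.1733 0.0000
82.4779 60.8902 32.9630 7.1388 0.0000 0.0000
91.3579 72.3779 47.8242 16.0600 0.0000 0.0000 0.0000

params: Δt=0.28300 u=1.13739 d=0.87920 q=0.54647 e^(-rΔt)=0.98011
t_6 payoffs: 91.3579 72.3779 47.8242 16.0600 0.0000 0.0000 0.0000
t_5: node(5,0) S=73.5121 payoff=82.4779 vs cont=79.3749 → 82.4779 [stop]  node(5,1) S=95.0998 payoff=60.8902 vs cont=57.7872 → 60.8902 [stop]  node(5,2) S=123.0270 payoff=32.9630 vs cont=29.8600 → 32.9630 [stop]  node(5,3) S=159.1554 payoff=0.0000 vs cont=7.1388 → 7.1388 [wait]  node(5,4) S=205.8933 payoff=0.0000 vs cont=0.0000 → 0.0000 [wait]  node(5,5) S=266.3563 payoff=0.0000 vs cont=0.0000 → 0.0000 [wait]  ⇒ S*(5)=123.0270
t_4: node(4,0) S=83.6121 payoff=72.3779 vs cont=69.2749 → 72.3779 [stop]  node(4,1) S=108.1658 payoff=47.8242 vs cont=44.7212 → 47.8242 [stop]  node(4,2) S=139.9300 payoff=16.0600 vs cont=18.4759 → 18.4759 [wait]  node(4,3) S=181.0221 payoff=0.0000 vs cont=3.1733 → 3.1733 [wait]  node(4,4) S=234.1815 payoff=0.0000 vs cont=0.0000 → 0.0000 [wait]  ⇒ S*(4)=108.1658
t_3: node(3,0) S=95.0998 payoff=60.8902 vs cont=57.7872 → 60.8902 [stop]  node(3,1) S=123.0270 payoff=32.9630 vs cont=31.1539 → 32.9630 [stop]  node(3,2) S=159.1554 payoff=0.0000 vs cont=9.9123 → 9.9123 [wait]  node(3,3) S=205.8933 payoff=0.0000 vs cont=1.4105 → 1.4105 [wait]  ⇒ S*(3)=123.0270
t_2: node(2,0) S=108.1658 payoff=47.8242 vs cont=44.7212 → 47.8242 [stop]  node(2,1) S=139.9300 payoff=16.0600 vs cont=19.9613 → 19.9613 [wait]  node(2,2) S=181.0221 payoff=0.0000 vs cont=5.1616 → 5.1616 [wait]  ⇒ S*(2)=108.1658
t_1: node(1,0) S=123.0270 payoff=32.9630 vs cont=31.9495 → 32.9630 [stop]  node(1,1) S=159.1554 payoff=0.0000 vs cont=11.6375 → 11.6375 [wait]  ⇒ S*(1)=123.0270
t_0: node(0,0) S=139.9300 payoff=16.0600 vs cont=20.8854 → 20.8854 [wait]  ⇒ S*(0)=-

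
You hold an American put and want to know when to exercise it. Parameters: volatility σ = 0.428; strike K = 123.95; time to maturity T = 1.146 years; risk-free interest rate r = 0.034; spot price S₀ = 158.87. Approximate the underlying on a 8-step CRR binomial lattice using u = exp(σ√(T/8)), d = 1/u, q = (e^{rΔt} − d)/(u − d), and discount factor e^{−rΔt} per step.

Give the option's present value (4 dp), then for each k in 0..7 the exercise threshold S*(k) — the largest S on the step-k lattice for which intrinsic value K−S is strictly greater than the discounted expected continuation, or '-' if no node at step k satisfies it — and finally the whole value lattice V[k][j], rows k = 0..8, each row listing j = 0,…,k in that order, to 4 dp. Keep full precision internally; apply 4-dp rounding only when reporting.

Δt=0.14325, u=1.17585, d=0.85045, q=0.47459, disc=e^(-rΔt)=0.99514
k=8 terminal: V=max(K-S,0) → 80.4762 63.8422 40.8436 9.0452 0.0000 0.0000 0.0000 0.0000 0.0000
k=7: j=0 S=51.1186 intr=72.8314 cont=72.2292 V=72.8314[EX]; j=1 S=70.6778 intr=53.2722 cont=52.6700 V=53.2722[EX]; j=2 S=97.7207 intr=26.2293 cont=25.6271 V=26.2293[EX]; j=3 S=135.1108 intr=0.0000 cont=4.7293 V=4.7293[hold]; j=4 S=186.8072 intr=0.0000 cont=0.0000 V=0.0000[hold]; j=5 S=258.2839 intr=0.0000 cont=0.0000 V=0.0000[hold]; j=6 S=357.1092 intr=0.0000 cont=0.0000 V=0.0000[hold]; j=7 S=493.7473 intr=0.0000 cont=0.0000 V=0.0000[hold]  S*(7)=97.7207
k=6: j=0 S=60.1078 intr=63.8422 cont=63.2400 V=63.8422[EX]; j=1 S=83.1064 intr=40.8436 cont=40.2413 V=40.8436[EX]; j=2 S=114.9048 intr=9.0452 cont=15.9477 V=15.9477[hold]; j=3 S=158.8700 intr=0.0000 cont=2.4727 V=2.4727[hold]; j=4 S=219.6573 intr=0.0000 cont=0.0000 V=0.0000[hold]; j=5 S=303.7031 intr=0.0000 cont=0.0000 V=0.0000[hold]; j=6 S=419.9068 intr=0.0000 cont=0.0000 V=0.0000[hold]  S*(6)=83.1064
k=5: j=0 S=70.6778 intr=53.2722 cont=52.6700 V=53.2722[EX]; j=1 S=97.7207 intr=26.2293 cont=28.8871 V=28.8871[hold]; j=2 S=135.1108 intr=0.0000 cont=9.5061 V=9.5061[hold]; j=3 S=186.8072 intr=0.0000 cont=1.2929 V=1.2929[hold]; j=4 S=258.2839 intr=0.0000 cont=0.0000 V=0.0000[hold]; j=5 S=357.1092 intr=0.0000 cont=0.0000 V=0.0000[hold]  S*(5)=70.6778
k=4: j=0 S=83.1064 intr=40.8436 cont=41.4966 V=41.4966[hold]; j=1 S=114.9048 intr=9.0452 cont=19.5933 V=19.5933[hold]; j=2 S=158.8700 intr=0.0000 cont=5.5809 V=5.5809[hold]; j=3 S=219.6573 intr=0.0000 cont=0.6760 V=0.6760[hold]; j=4 S=303.7031 intr=0.0000 cont=0.0000 V=0.0000[hold]  S*(4)=-
k=3: j=0 S=97.7207 intr=26.2293 cont=30.9503 V=30.9503[hold]; j=1 S=135.1108 intr=0.0000 cont=12.8802 V=12.8802[hold]; j=2 S=186.8072 intr=0.0000 cont=3.2372 V=3.2372[hold]; j=3 S=258.2839 intr=0.0000 cont=0.3534 V=0.3534[hold]  S*(3)=-
k=2: j=0 S=114.9048 intr=9.0452 cont=22.2656 V=22.2656[hold]; j=1 S=158.8700 intr=0.0000 cont=8.2634 V=8.2634[hold]; j=2 S=219.6573 intr=0.0000 cont=1.8595 V=1.8595[hold]  S*(2)=-
k=1: j=0 S=135.1108 intr=0.0000 cont=15.5443 V=15.5443[hold]; j=1 S=186.8072 intr=0.0000 cont=5.1988 V=5.1988[hold]  S*(1)=-
k=0: j=0 S=158.8700 intr=0.0000 cont=10.5827 V=10.5827[hold]  S*(0)=-

price = 10.5827
boundary = - - - - - 70.6778 83.1064 97.7207
tree:
10.5827
15.5443 5.1988
22.2656 8.2634 1.8595
30.9503 12.8802 3.2372 0.3534
41.4966 19.5933 5.5809 0.6760 0.0000
53.2722 28.8871 9.5061 1.2929 0.0000 0.0000
63.8422 40.8436 15.9477 2.4727 0.0000 0.0000 0.0000
72.8314 53.2722 26.2293 4.7293 0.0000 0.0000 0.0000 0.0000
80.4762 63.8422 40.8436 9.0452 0.0000 0.0000 0.0000 0.0000 0.0000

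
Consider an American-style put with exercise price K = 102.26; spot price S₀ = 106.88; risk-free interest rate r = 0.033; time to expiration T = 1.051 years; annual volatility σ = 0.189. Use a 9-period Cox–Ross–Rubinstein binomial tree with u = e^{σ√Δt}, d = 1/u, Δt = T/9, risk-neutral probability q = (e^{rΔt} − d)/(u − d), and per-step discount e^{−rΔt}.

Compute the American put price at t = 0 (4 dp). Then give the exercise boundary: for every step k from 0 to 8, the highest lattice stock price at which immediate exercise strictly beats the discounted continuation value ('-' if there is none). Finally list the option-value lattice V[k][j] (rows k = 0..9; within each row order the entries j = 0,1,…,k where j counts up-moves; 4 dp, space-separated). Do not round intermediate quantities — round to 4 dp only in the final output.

params: Δt=0.11678 u=1.06672 d=0.93745 q=0.51373 e^(-rΔt)=0.99615
t_9 payoffs: 42.4945 34.2537 24.8765 14.2063 2.0648 0.0000 0.0000 0.0000 0.0000 0.0000
t_8: node(8,0) S=63.7529 payoff=38.5071 vs cont=38.1138 → 38.5071 [stop]  node(8,1) S=72.5436 payoff=29.7164 vs cont=29.3231 → 29.7164 [stop]  node(8,2) S=82.5464 payoff=19.7136 vs cont=19.3203 → 19.7136 [stop]  node(8,3) S=93.9285 payoff=8.3315 vs cont=7.9382 → 8.3315 [stop]  node(8,4) S=106.8800 payoff=0.0000 vs cont=1.0002 → 1.0002 [wait]  node(8,5) S=121.6174 payoff=0.0000 vs cont=0.0000 → 0.0000 [wait]  node(8,6) S=138.3868 payoff=0.0000 vs cont=0.0000 → 0.0000 [wait]  node(8,7) S=157.4686 payoff=0.0000 vs cont=0.0000 → 0.0000 [wait]  node(8,8) S=179.1814 payoff=0.0000 vs cont=0.0000 → 0.0000 [wait]  ⇒ S*(8)=93.9285
t_7: node(7,0) S=68.0063 payoff=34.2537 vs cont=33.8603 → 34.2537 [stop]  node(7,1) S=77.3835 payoff=24.8765 vs cont=24.4831 → 24.8765 [stop]  node(7,2) S=88.0537 payoff=14.2063 vs cont=13.8130 → 14.2063 [stop]  node(7,3) S=100.1952 payoff=2.0648 vs cont=4.5476 → 4.5476 [wait]  node(7,4) S=114.0108 payoff=0.0000 vs cont=0.4845 → 0.4845 [wait]  node(7,5) S=129.7314 payoff=0.0000 vs cont=0.0000 → 0.0000 [wait]  node(7,6) S=147.6197 payoff=0.0000 vs cont=0.0000 → 0.0000 [wait]  node(7,7) S=167.9745 payoff=0.0000 vs cont=0.0000 → 0.0000 [wait]  ⇒ S*(7)=88.0537
t_6: node(6,0) S=72.5436 payoff=29.7164 vs cont=29.3231 → 29.7164 [stop]  node(6,1) S=82.5464 payoff=19.7136 vs cont=19.3203 → 19.7136 [stop]  node(6,2) S=93.9285 payoff=8.3315 vs cont=9.2088 → 9.2088 [wait]  node(6,3) S=106.8800 payoff=0.0000 vs cont=2.4508 → 2.4508 [wait]  node(6,4) S=121.6174 payoff=0.0000 vs cont=0.2347 → 0.2347 [wait]  node(6,5) S=138.3868 payoff=0.0000 vs cont=0.0000 → 0.0000 [wait]  node(6,6) S=157.4686 payoff=0.0000 vs cont=0.0000 → 0.0000 [wait]  ⇒ S*(6)=82.5464
t_5: node(5,0) S=77.3835 payoff=24.8765 vs cont=24.4831 → 24.8765 [stop]  node(5,1) S=88.0537 payoff=14.2063 vs cont=14.2619 → 14.2619 [wait]  node(5,2) S=100.1952 payoff=2.0648 vs cont=5.7150 → 5.7150 [wait]  node(5,3) S=114.0108 payoff=0.0000 vs cont=1.3073 → 1.3073 [wait]  node(5,4) S=129.7314 payoff=0.0000 vs cont=0.1137 → 0.1137 [wait]  node(5,5) S=147.6197 payoff=0.0000 vs cont=0.0000 → 0.0000 [wait]  ⇒ S*(5)=77.3835
t_4: node(4,0) S=82.5464 payoff=19.7136 vs cont=19.3487 → 19.7136 [stop]  node(4,1) S=93.9285 payoff=8.3315 vs cont=9.8331 → 9.8331 [wait]  node(4,2) S=106.8800 payoff=0.0000 vs cont=3.4373 → 3.4373 [wait]  node(4,3) S=121.6174 payoff=0.0000 vs cont=0.6914 → 0.6914 [wait]  node(4,4) S=138.3868 payoff=0.0000 vs cont=0.0551 → 0.0551 [wait]  ⇒ S*(4)=82.5464
t_3: node(3,0) S=88.0537 payoff=14.2063 vs cont=14.5814 → 14.5814 [wait]  node(3,1) S=100.1952 payoff=2.0648 vs cont=6.5222 → 6.5222 [wait]  node(3,2) S=114.0108 payoff=0.0000 vs cont=2.0189 → 2.0189 [wait]  node(3,3) S=129.7314 payoff=0.0000 vs cont=0.3631 → 0.3631 [wait]  ⇒ S*(3)=-
t_2: node(2,0) S=93.9285 payoff=8.3315 vs cont=10.4010 → 10.4010 [wait]  node(2,1) S=106.8800 payoff=0.0000 vs cont=4.1925 → 4.1925 [wait]  node(2,2) S=121.6174 payoff=0.0000 vs cont=1.1638 → 1.1638 [wait]  ⇒ S*(2)=-
t_1: node(1,0) S=100.1952 payoff=2.0648 vs cont=7.1838 → 7.1838 [wait]  node(1,1) S=114.0108 payoff=0.0000 vs cont=2.6264 → 2.6264 [wait]  ⇒ S*(1)=-
t_0: node(0,0) S=106.8800 payoff=0.0000 vs cont=4.8239 → 4.8239 [wait]  ⇒ S*(0)=-

price = 4.8239
boundary = - - - - 82.5464 77.3835 82.5464 88.0537 93.9285
tree:
4.8239
7.1838 2.6264
10.4010 4.1925 1.1638
14.5814 6.5222 2.0189 0.3631
19.7136 9.8331 3.4373 0.6914 0.0551
24.8765 14.2619 5.7150 1.3073 0.1137 0.0000
29.7164 19.7136 9.2088 2.4508 0.2347 0.0000 0.0000
34.2537 24.8765 14.2063 4.5476 0.4845 0.0000 0.0000 0.0000
38.5071 29.7164 19.7136 8.3315 1.0002 0.0000 0.0000 0.0000 0.0000
42.4945 34.2537 24.8765 14.2063 2.0648 0.0000 0.0000 0.0000 0.0000 0.0000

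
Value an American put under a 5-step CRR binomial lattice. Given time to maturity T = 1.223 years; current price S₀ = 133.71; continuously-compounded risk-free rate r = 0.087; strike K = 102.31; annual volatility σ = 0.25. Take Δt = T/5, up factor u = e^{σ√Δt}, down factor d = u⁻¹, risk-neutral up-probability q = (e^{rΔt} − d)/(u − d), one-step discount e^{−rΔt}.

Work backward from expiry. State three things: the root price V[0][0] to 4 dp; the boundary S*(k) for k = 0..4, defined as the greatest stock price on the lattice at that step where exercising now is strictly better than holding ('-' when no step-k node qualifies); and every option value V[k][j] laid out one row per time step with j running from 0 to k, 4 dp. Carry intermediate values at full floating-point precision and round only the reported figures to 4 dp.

price = 1.5227
boundary = - - - - 81.5407
tree:
1.5227
3.0534 0.3586
5.9907 0.8249 0.0000
11.4045 1.8973 0.0000 0.0000
20.7693 4.3640 0.0000 0.0000 0.0000
30.2528 10.0376 0.0000 0.0000 0.0000 0.0000

params: Δt=0.24460 u=1.13161 d=0.88370 q=0.55588 e^(-rΔt)=0.97894
t_5 payoffs: 30.2528 10.0376 0.0000 0.0000 0.0000 0.0000
t_4: node(4,0) S=81.5407 payoff=20.7693 vs cont=18.6151 → 20.7693 [stop]  node(4,1) S=104.4165 payoff=0.0000 vs cont=4.3640 → 4.3640 [wait]  node(4,2) S=133.7100 payoff=0.0000 vs cont=0.0000 → 0.0000 [wait]  node(4,3) S=171.2216 payoff=0.0000 vs cont=0.0000 → 0.0000 [wait]  node(4,4) S=219.2568 payoff=0.0000 vs cont=0.0000 → 0.0000 [wait]  ⇒ S*(4)=81.5407
t_3: node(3,0) S=92.2724 payoff=10.0376 vs cont=11.4045 → 11.4045 [wait]  node(3,1) S=118.1589 payoff=0.0000 vs cont=1.8973 → 1.8973 [wait]  node(3,2) S=151.3078 payoff=0.0000 vs cont=0.0000 → 0.0000 [wait]  node(3,3) S=193.7563 payoff=0.0000 vs cont=0.0000 → 0.0000 [wait]  ⇒ S*(3)=-
t_2: node(2,0) S=104.4165 payoff=0.0000 vs cont=5.9907 → 5.9907 [wait]  node(2,1) S=133.7100 payoff=0.0000 vs cont=0.8249 → 0.8249 [wait]  node(2,2) S=171.2216 payoff=0.0000 vs cont=0.0000 → 0.0000 [wait]  ⇒ S*(2)=-
t_1: node(1,0) S=118.1589 payoff=0.0000 vs cont=3.0534 → 3.0534 [wait]  node(1,1) S=151.3078 payoff=0.0000 vs cont=0.3586 → 0.3586 [wait]  ⇒ S*(1)=-
t_0: node(0,0) S=133.7100 payoff=0.0000 vs cont=1.5227 → 1.5227 [wait]  ⇒ S*(0)=-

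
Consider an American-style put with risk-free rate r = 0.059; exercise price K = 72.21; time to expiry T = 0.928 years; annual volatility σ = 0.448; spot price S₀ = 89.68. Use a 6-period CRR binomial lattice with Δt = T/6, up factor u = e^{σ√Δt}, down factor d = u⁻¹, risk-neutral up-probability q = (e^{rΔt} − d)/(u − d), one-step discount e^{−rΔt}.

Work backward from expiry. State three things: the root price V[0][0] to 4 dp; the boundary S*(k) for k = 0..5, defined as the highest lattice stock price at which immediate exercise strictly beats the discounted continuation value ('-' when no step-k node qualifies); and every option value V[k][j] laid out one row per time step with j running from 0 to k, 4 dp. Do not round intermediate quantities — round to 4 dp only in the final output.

Δt=0.15467, u=1.19266, d=0.83846, q=0.48195, disc=e^(-rΔt)=0.99092
k=6 terminal: V=max(K-S,0) → 41.0505 27.8874 9.1636 0.0000 0.0000 0.0000 0.0000
k=5: j=0 S=37.1628 intr=35.0472 cont=34.3913 V=35.0472[EX]; j=1 S=52.8619 intr=19.3481 cont=18.6921 V=19.3481[EX]; j=2 S=75.1931 intr=0.0000 cont=4.7041 V=4.7041[hold]; j=3 S=106.9580 intr=0.0000 cont=0.0000 V=0.0000[hold]; j=4 S=152.1416 intr=0.0000 cont=0.0000 V=0.0000[hold]; j=5 S=216.4128 intr=0.0000 cont=0.0000 V=0.0000[hold]  S*(5)=52.8619
k=4: j=0 S=44.3226 intr=27.8874 cont=27.2314 V=27.8874[EX]; j=1 S=63.0464 intr=9.1636 cont=12.1788 V=12.1788[hold]; j=2 S=89.6800 intr=0.0000 cont=2.4148 V=2.4148[hold]; j=3 S=127.5647 intr=0.0000 cont=0.0000 V=0.0000[hold]; j=4 S=181.4536 intr=0.0000 cont=0.0000 V=0.0000[hold]  S*(4)=44.3226
k=3: j=0 S=52.8619 intr=19.3481 cont=20.1321 V=20.1321[hold]; j=1 S=75.1931 intr=0.0000 cont=7.4052 V=7.4052[hold]; j=2 S=106.9580 intr=0.0000 cont=1.2396 V=1.2396[hold]; j=3 S=152.1416 intr=0.0000 cont=0.0000 V=0.0000[hold]  S*(3)=-
k=2: j=0 S=63.0464 intr=9.1636 cont=13.8712 V=13.8712[hold]; j=1 S=89.6800 intr=0.0000 cont=4.3934 V=4.3934[hold]; j=2 S=127.5647 intr=0.0000 cont=0.6364 V=0.6364[hold]  S*(2)=-
k=1: j=0 S=75.1931 intr=0.0000 cont=9.2189 V=9.2189[hold]; j=1 S=106.9580 intr=0.0000 cont=2.5593 V=2.5593[hold]  S*(1)=-
k=0: j=0 S=89.6800 intr=0.0000 cont=5.9547 V=5.9547[hold]  S*(0)=-

price = 5.9547
boundary = - - - - 44.3226 52.8619
tree:
5.9547
9.2189 2.5593
13.8712 4.3934 0.6364
20.1321 7.4052 1.2396 0.0000
27.8874 12.1788 2.4148 0.0000 0.0000
35.0472 19.3481 4.7041 0.0000 0.0000 0.0000
41.0505 27.8874 9.1636 0.0000 0.0000 0.0000 0.0000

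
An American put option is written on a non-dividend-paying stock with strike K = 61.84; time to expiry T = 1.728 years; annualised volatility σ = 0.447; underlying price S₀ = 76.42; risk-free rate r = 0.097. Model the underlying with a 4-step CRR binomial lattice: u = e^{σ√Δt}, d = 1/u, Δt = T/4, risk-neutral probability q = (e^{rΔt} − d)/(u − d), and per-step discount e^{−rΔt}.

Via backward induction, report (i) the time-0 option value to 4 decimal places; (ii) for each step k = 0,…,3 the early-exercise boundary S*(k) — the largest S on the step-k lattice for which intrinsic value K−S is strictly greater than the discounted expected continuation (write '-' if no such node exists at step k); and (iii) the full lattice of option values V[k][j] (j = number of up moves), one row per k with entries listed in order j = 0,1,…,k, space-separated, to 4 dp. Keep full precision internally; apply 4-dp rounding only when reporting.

params: Δt=0.43200 u=1.34151 d=0.74543 q=0.49887 e^(-rΔt)=0.95896
t_4 payoffs: 38.2446 19.3764 0.0000 0.0000 0.0000
t_3: node(3,0) S=31.6535 payoff=30.1865 vs cont=27.6487 → 30.1865 [stop]  node(3,1) S=56.9655 payoff=4.8745 vs cont=9.3117 → 9.3117 [wait]  node(3,2) S=102.5185 payoff=0.0000 vs cont=0.0000 → 0.0000 [wait]  node(3,3) S=184.4982 payoff=0.0000 vs cont=0.0000 → 0.0000 [wait]  ⇒ S*(3)=31.6535
t_2: node(2,0) S=42.4636 payoff=19.3764 vs cont=18.9613 → 19.3764 [stop]  node(2,1) S=76.4200 payoff=0.0000 vs cont=4.4749 → 4.4749 [wait]  node(2,2) S=137.5299 payoff=0.0000 vs cont=0.0000 → 0.0000 [wait]  ⇒ S*(2)=42.4636
t_1: node(1,0) S=56.9655 payoff=4.8745 vs cont=11.4524 → 11.4524 [wait]  node(1,1) S=102.5185 payoff=0.0000 vs cont=2.1505 → 2.1505 [wait]  ⇒ S*(1)=-
t_0: node(0,0) S=76.4200 payoff=0.0000 vs cont=6.5325 → 6.5325 [wait]  ⇒ S*(0)=-

price = 6.5325
boundary = - - 42.4636 31.6535
tree:
6.5325
11.4524 2.1505
19.3764 4.4749 0.0000
30.1865 9.3117 0.0000 0.0000
38.2446 19.3764 0.0000 0.0000 0.0000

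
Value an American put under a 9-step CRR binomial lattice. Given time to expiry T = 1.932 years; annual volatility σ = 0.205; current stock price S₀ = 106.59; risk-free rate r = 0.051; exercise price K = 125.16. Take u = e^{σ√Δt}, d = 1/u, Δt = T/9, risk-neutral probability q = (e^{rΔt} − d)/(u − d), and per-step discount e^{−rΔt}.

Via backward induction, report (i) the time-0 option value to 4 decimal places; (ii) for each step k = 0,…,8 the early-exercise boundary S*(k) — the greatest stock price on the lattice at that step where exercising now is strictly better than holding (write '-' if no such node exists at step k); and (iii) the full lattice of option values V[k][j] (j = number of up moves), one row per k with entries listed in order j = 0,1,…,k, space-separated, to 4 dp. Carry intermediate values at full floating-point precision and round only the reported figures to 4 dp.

Δt=0.21467  u=1.09964  d=0.90939  q=0.53413  discount=0.98911
step 9 (expiry): payoffs max(K−S,0) = 79.8213 70.3362 58.8669 44.9982 28.2281 7.9496 0.0000 0.0000 0.0000 0.0000
step 8: (k=8,j=0): S=49.8562, (K−S)⁺=75.3038, hold=73.9410 ⇒ V=75.3038 exercise | (k=8,j=1): S=60.2863, (K−S)⁺=64.8737, hold=63.5109 ⇒ V=64.8737 exercise | (k=8,j=2): S=72.8984, (K−S)⁺=52.2616, hold=50.8989 ⇒ V=52.2616 exercise | (k=8,j=3): S=88.1489, (K−S)⁺=37.0111, hold=35.6483 ⇒ V=37.0111 exercise | (k=8,j=4): S=106.5900, (K−S)⁺=18.5700, hold=17.2072 ⇒ V=18.5700 exercise | (k=8,j=5): S=128.8890, (K−S)⁺=0.0000, hold=3.6631 ⇒ V=3.6631 continue | (k=8,j=6): S=155.8530, (K−S)⁺=0.0000, hold=0.0000 ⇒ V=0.0000 continue | (k=8,j=7): S=188.4580, (K−S)⁺=0.0000, hold=0.0000 ⇒ V=0.0000 continue | (k=8,j=8): S=227.8840, (K−S)⁺=0.0000, hold=0.0000 ⇒ V=0.0000 continue  boundary S*=106.5900
step 7: (k=7,j=0): S=54.8238, (K−S)⁺=70.3362, hold=68.9735 ⇒ V=70.3362 exercise | (k=7,j=1): S=66.2931, (K−S)⁺=58.8669, hold=57.5042 ⇒ V=58.8669 exercise | (k=7,j=2): S=80.1618, (K−S)⁺=44.9982, hold=43.6354 ⇒ V=44.9982 exercise | (k=7,j=3): S=96.9319, (K−S)⁺=28.2281, hold=26.8653 ⇒ V=28.2281 exercise | (k=7,j=4): S=117.2104, (K−S)⁺=7.9496, hold=10.4922 ⇒ V=10.4922 continue | (k=7,j=5): S=141.7312, (K−S)⁺=0.0000, hold=1.6879 ⇒ V=1.6879 continue | (k=7,j=6): S=171.3818, (K−S)⁺=0.0000, hold=0.0000 ⇒ V=0.0000 continue | (k=7,j=7): S=207.2355, (K−S)⁺=0.0000, hold=0.0000 ⇒ V=0.0000 continue  boundary S*=96.9319
step 6: (k=6,j=0): S=60.2863, (K−S)⁺=64.8737, hold=63.5109 ⇒ V=64.8737 exercise | (k=6,j=1): S=72.8984, (K−S)⁺=52.2616, hold=50.8989 ⇒ V=52.2616 exercise | (k=6,j=2): S=88.1489, (K−S)⁺=37.0111, hold=35.6483 ⇒ V=37.0111 exercise | (k=6,j=3): S=106.5900, (K−S)⁺=18.5700, hold=18.5505 ⇒ V=18.5700 exercise | (k=6,j=4): S=128.8890, (K−S)⁺=0.0000, hold=5.7265 ⇒ V=5.7265 continue | (k=6,j=5): S=155.8530, (K−S)⁺=0.0000, hold=0.7778 ⇒ V=0.7778 continue | (k=6,j=6): S=188.4580, (K−S)⁺=0.0000, hold=0.0000 ⇒ V=0.0000 continue  boundary S*=106.5900
step 5: (k=5,j=0): S=66.2931, (K−S)⁺=58.8669, hold=57.5042 ⇒ V=58.8669 exercise | (k=5,j=1): S=80.1618, (K−S)⁺=44.9982, hold=43.6354 ⇒ V=44.9982 exercise | (k=5,j=2): S=96.9319, (K−S)⁺=28.2281, hold=26.8653 ⇒ V=28.2281 exercise | (k=5,j=3): S=117.2104, (K−S)⁺=7.9496, hold=11.5823 ⇒ V=11.5823 continue | (k=5,j=4): S=141.7312, (K−S)⁺=0.0000, hold=3.0497 ⇒ V=3.0497 continue | (k=5,j=5): S=171.3818, (K−S)⁺=0.0000, hold=0.3584 ⇒ V=0.3584 continue  boundary S*=96.9319
step 4: (k=4,j=0): S=72.8984, (K−S)⁺=52.2616, hold=50.8989 ⇒ V=52.2616 exercise | (k=4,j=1): S=88.1489, (K−S)⁺=37.0111, hold=35.6483 ⇒ V=37.0111 exercise | (k=4,j=2): S=106.5900, (K−S)⁺=18.5700, hold=19.1265 ⇒ V=19.1265 continue | (k=4,j=3): S=128.8890, (K−S)⁺=0.0000, hold=6.9482 ⇒ V=6.9482 continue | (k=4,j=4): S=155.8530, (K−S)⁺=0.0000, hold=1.5946 ⇒ V=1.5946 continue  boundary S*=88.1489
step 3: (k=3,j=0): S=80.1618, (K−S)⁺=44.9982, hold=43.6354 ⇒ V=44.9982 exercise | (k=3,j=1): S=96.9319, (K−S)⁺=28.2281, hold=27.1593 ⇒ V=28.2281 exercise | (k=3,j=2): S=117.2104, (K−S)⁺=7.9496, hold=12.4842 ⇒ V=12.4842 continue | (k=3,j=3): S=141.7312, (K−S)⁺=0.0000, hold=4.0442 ⇒ V=4.0442 continue  boundary S*=96.9319
step 2: (k=2,j=0): S=88.1489, (K−S)⁺=37.0111, hold=35.6483 ⇒ V=37.0111 exercise | (k=2,j=1): S=106.5900, (K−S)⁺=18.5700, hold=19.6029 ⇒ V=19.6029 continue | (k=2,j=2): S=128.8890, (K−S)⁺=0.0000, hold=7.8892 ⇒ V=7.8892 continue  boundary S*=88.1489
step 1: (k=1,j=0): S=96.9319, (K−S)⁺=28.2281, hold=27.4110 ⇒ V=28.2281 exercise | (k=1,j=1): S=117.2104, (K−S)⁺=7.9496, hold=13.2009 ⇒ V=13.2009 continue  boundary S*=96.9319
step 0: (k=0,j=0): S=106.5900, (K−S)⁺=18.5700, hold=19.9816 ⇒ V=19.9816 continue  boundary S*=-

price = 19.9816
boundary = - 96.9319 88.1489 96.9319 88.1489 96.9319 106.5900 96.9319 106.5900
tree:
19.9816
28.2281 13.2009
37.0111 19.6029 7.8892
44.9982 28.2281 12.4842 4.0442
52.2616 37.0111 19.1265 6.9482 1.5946
58.8669 44.9982 28.2281 11.5823 3.0497 0.3584
64.8737 52.2616 37.0111 18.5700 5.7265 0.7778 0.0000
70.3362 58.8669 44.9982 28.2281 10.4922 1.6879 0.0000 0.0000
75.3038 64.8737 52.2616 37.0111 18.5700 3.6631 0.0000 0.0000 0.0000
79.8213 70.3362 58.8669 44.9982 28.2281 7.9496 0.0000 0.0000 0.0000 0.0000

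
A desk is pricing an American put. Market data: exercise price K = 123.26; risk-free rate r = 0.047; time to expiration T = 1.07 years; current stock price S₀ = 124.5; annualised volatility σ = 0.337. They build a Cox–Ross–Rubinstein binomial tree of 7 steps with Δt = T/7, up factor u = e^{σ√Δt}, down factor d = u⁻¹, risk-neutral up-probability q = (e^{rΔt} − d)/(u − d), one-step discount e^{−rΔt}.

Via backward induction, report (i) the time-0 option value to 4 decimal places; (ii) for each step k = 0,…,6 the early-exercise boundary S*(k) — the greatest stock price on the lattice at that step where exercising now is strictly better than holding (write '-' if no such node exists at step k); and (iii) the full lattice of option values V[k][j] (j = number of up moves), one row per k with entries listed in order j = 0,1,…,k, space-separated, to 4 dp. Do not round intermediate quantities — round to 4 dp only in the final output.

price = 14.4869
boundary = - - - 83.8505 73.4995 83.8505 95.6592
tree:
14.4869
20.9334 8.1054
29.2725 12.7103 3.5142
39.4095 19.3324 6.1233 0.8972
49.7605 28.2929 10.4505 1.7873 0.0000
58.8337 39.4095 17.3367 3.5604 0.0000 0.0000
66.7868 49.7605 27.6008 7.0926 0.0000 0.0000 0.0000
73.7582 58.8337 39.4095 14.1290 0.0000 0.0000 0.0000 0.0000

Δt=0.15286  u=1.14083  d=0.87655  q=0.49439  discount=0.99284
step 7 (expiry): payoffs max(K−S,0) = 73.7582 58.8337 39.4095 14.1290 0.0000 0.0000 0.0000 0.0000
step 6: (k=6,j=0): S=56.4732, (K−S)⁺=66.7868, hold=65.9045 ⇒ V=66.7868 exercise | (k=6,j=1): S=73.4995, (K−S)⁺=49.7605, hold=48.8781 ⇒ V=49.7605 exercise | (k=6,j=2): S=95.6592, (K−S)⁺=27.6008, hold=26.7184 ⇒ V=27.6008 exercise | (k=6,j=3): S=124.5000, (K−S)⁺=0.0000, hold=7.0926 ⇒ V=7.0926 continue | (k=6,j=4): S=162.0361, (K−S)⁺=0.0000, hold=0.0000 ⇒ V=0.0000 continue | (k=6,j=5): S=210.8891, (K−S)⁺=0.0000, hold=0.0000 ⇒ V=0.0000 continue | (k=6,j=6): S=274.4711, (K−S)⁺=0.0000, hold=0.0000 ⇒ V=0.0000 continue  boundary S*=95.6592
step 5: (k=5,j=0): S=64.4263, (K−S)⁺=58.8337, hold=57.9513 ⇒ V=58.8337 exercise | (k=5,j=1): S=83.8505, (K−S)⁺=39.4095, hold=38.5271 ⇒ V=39.4095 exercise | (k=5,j=2): S=109.1310, (K−S)⁺=14.1290, hold=17.3367 ⇒ V=17.3367 continue | (k=5,j=3): S=142.0334, (K−S)⁺=0.0000, hold=3.5604 ⇒ V=3.5604 continue | (k=5,j=4): S=184.8558, (K−S)⁺=0.0000, hold=0.0000 ⇒ V=0.0000 continue | (k=5,j=5): S=240.5888, (K−S)⁺=0.0000, hold=0.0000 ⇒ V=0.0000 continue  boundary S*=83.8505
step 4: (k=4,j=0): S=73.4995, (K−S)⁺=49.7605, hold=48.8781 ⇒ V=49.7605 exercise | (k=4,j=1): S=95.6592, (K−S)⁺=27.6008, hold=28.2929 ⇒ V=28.2929 continue | (k=4,j=2): S=124.5000, (K−S)⁺=0.0000, hold=10.4505 ⇒ V=10.4505 continue | (k=4,j=3): S=162.0361, (K−S)⁺=0.0000, hold=1.7873 ⇒ V=1.7873 continue | (k=4,j=4): S=210.8891, (K−S)⁺=0.0000, hold=0.0000 ⇒ V=0.0000 continue  boundary S*=73.4995
step 3: (k=3,j=0): S=83.8505, (K−S)⁺=39.4095, hold=38.8669 ⇒ V=39.4095 exercise | (k=3,j=1): S=109.1310, (K−S)⁺=14.1290, hold=19.3324 ⇒ V=19.3324 continue | (k=3,j=2): S=142.0334, (K−S)⁺=0.0000, hold=6.1233 ⇒ V=6.1233 continue | (k=3,j=3): S=184.8558, (K−S)⁺=0.0000, hold=0.8972 ⇒ V=0.8972 continue  boundary S*=83.8505
step 2: (k=2,j=0): S=95.6592, (K−S)⁺=27.6008, hold=29.2725 ⇒ V=29.2725 continue | (k=2,j=1): S=124.5000, (K−S)⁺=0.0000, hold=12.7103 ⇒ V=12.7103 continue | (k=2,j=2): S=162.0361, (K−S)⁺=0.0000, hold=3.5142 ⇒ V=3.5142 continue  boundary S*=-
step 1: (k=1,j=0): S=109.1310, (K−S)⁺=14.1290, hold=20.9334 ⇒ V=20.9334 continue | (k=1,j=1): S=142.0334, (K−S)⁺=0.0000, hold=8.1054 ⇒ V=8.1054 continue  boundary S*=-
step 0: (k=0,j=0): S=124.5000, (K−S)⁺=0.0000, hold=14.4869 ⇒ V=14.4869 continue  boundary S*=-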